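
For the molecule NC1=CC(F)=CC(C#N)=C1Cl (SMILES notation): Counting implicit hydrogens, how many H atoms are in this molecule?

4

Walk through each heavy atom and fill implicit hydrogens from standard valence (C 4, N 3, O 2, S 2, halogen 1):
  atom 1: N, bond orders sum to 1 (valence 3) → 2 H
  atom 2: C, bond orders sum to 4 (valence 4) → 0 H
  atom 3: C, bond orders sum to 3 (valence 4) → 1 H
  atom 4: C, bond orders sum to 4 (valence 4) → 0 H
  atom 5: F (halogen, monovalent) → 0 H
  atom 6: C, bond orders sum to 3 (valence 4) → 1 H
  atom 7: C, bond orders sum to 4 (valence 4) → 0 H
  atom 8: C, bond orders sum to 4 (valence 4) → 0 H
  atom 9: N, bond orders sum to 3 (valence 3) → 0 H
  atom 10: C, bond orders sum to 4 (valence 4) → 0 H
  atom 11: Cl (halogen, monovalent) → 0 H
Total hydrogens: 4.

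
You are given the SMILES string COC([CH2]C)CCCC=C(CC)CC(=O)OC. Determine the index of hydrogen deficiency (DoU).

Molecular formula: C14H26O3.
DoU = (2C + 2 + N − H − X) / 2, where X is the halogen count and O/S are ignored.
    = (2·14 + 2 + 0 − 26 − 0) / 2 = 4 / 2 = 2.

2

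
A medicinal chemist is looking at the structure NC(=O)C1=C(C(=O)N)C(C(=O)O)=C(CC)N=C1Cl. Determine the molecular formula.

Walk through each heavy atom and fill implicit hydrogens from standard valence (C 4, N 3, O 2, S 2, halogen 1):
  atom 1: N, bond orders sum to 1 (valence 3) → 2 H
  atom 2: C, bond orders sum to 4 (valence 4) → 0 H
  atom 3: O, bond orders sum to 2 (valence 2) → 0 H
  atom 4: C, bond orders sum to 4 (valence 4) → 0 H
  atom 5: C, bond orders sum to 4 (valence 4) → 0 H
  atom 6: C, bond orders sum to 4 (valence 4) → 0 H
  atom 7: O, bond orders sum to 2 (valence 2) → 0 H
  atom 8: N, bond orders sum to 1 (valence 3) → 2 H
  atom 9: C, bond orders sum to 4 (valence 4) → 0 H
  atom 10: C, bond orders sum to 4 (valence 4) → 0 H
  atom 11: O, bond orders sum to 2 (valence 2) → 0 H
  atom 12: O, bond orders sum to 1 (valence 2) → 1 H
  atom 13: C, bond orders sum to 4 (valence 4) → 0 H
  atom 14: C, bond orders sum to 2 (valence 4) → 2 H
  atom 15: C, bond orders sum to 1 (valence 4) → 3 H
  atom 16: N, bond orders sum to 3 (valence 3) → 0 H
  atom 17: C, bond orders sum to 4 (valence 4) → 0 H
  atom 18: Cl (halogen, monovalent) → 0 H
Totals → C:10, H:10, Cl:1, N:3, O:4.
In Hill order: C10H10ClN3O4.

C10H10ClN3O4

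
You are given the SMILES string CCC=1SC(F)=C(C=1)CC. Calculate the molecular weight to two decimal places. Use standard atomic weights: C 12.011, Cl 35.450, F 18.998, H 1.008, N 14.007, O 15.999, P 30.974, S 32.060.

First, the molecular formula is C8H11FS (counting implicit H from valence).
  C: 8 × 12.011 = 96.088
  F: 1 × 18.998 = 18.998
  H: 11 × 1.008 = 11.088
  S: 1 × 32.060 = 32.060
Sum: 8×12.011 + 1×18.998 + 11×1.008 + 1×32.060 = 158.234 → 158.23 g/mol.

158.23 g/mol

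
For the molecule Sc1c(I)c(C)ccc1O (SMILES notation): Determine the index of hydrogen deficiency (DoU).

Molecular formula: C7H7IOS.
DoU = (2C + 2 + N − H − X) / 2, where X is the halogen count and O/S are ignored.
    = (2·7 + 2 + 0 − 7 − 1) / 2 = 8 / 2 = 4.

4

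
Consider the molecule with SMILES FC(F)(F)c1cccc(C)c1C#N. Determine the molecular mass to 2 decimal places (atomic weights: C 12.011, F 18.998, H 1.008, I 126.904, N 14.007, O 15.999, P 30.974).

185.15 g/mol

First, the molecular formula is C9H6F3N (counting implicit H from valence).
  C: 9 × 12.011 = 108.099
  F: 3 × 18.998 = 56.994
  H: 6 × 1.008 = 6.048
  N: 1 × 14.007 = 14.007
Sum: 9×12.011 + 3×18.998 + 6×1.008 + 1×14.007 = 185.148 → 185.15 g/mol.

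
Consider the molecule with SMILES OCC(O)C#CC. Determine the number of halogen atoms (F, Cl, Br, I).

Scan the SMILES for the halogen motif — none present.
Groups that are present: 1 alkyne, 2 hydroxyl.

0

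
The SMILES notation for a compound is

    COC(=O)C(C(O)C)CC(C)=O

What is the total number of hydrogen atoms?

Walk through each heavy atom and fill implicit hydrogens from standard valence (C 4, N 3, O 2, S 2, halogen 1):
  atom 1: C, bond orders sum to 1 (valence 4) → 3 H
  atom 2: O, bond orders sum to 2 (valence 2) → 0 H
  atom 3: C, bond orders sum to 4 (valence 4) → 0 H
  atom 4: O, bond orders sum to 2 (valence 2) → 0 H
  atom 5: C, bond orders sum to 3 (valence 4) → 1 H
  atom 6: C, bond orders sum to 3 (valence 4) → 1 H
  atom 7: O, bond orders sum to 1 (valence 2) → 1 H
  atom 8: C, bond orders sum to 1 (valence 4) → 3 H
  atom 9: C, bond orders sum to 2 (valence 4) → 2 H
  atom 10: C, bond orders sum to 4 (valence 4) → 0 H
  atom 11: C, bond orders sum to 1 (valence 4) → 3 H
  atom 12: O, bond orders sum to 2 (valence 2) → 0 H
Total hydrogens: 14.

14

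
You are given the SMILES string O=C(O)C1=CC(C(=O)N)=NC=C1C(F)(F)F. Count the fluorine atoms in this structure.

3

Scan the SMILES for F atoms (remember two-letter symbols like Cl and Br are single atoms).
Fluorine count: 3.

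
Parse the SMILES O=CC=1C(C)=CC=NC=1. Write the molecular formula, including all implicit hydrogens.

Walk through each heavy atom and fill implicit hydrogens from standard valence (C 4, N 3, O 2, S 2, halogen 1):
  atom 1: O, bond orders sum to 2 (valence 2) → 0 H
  atom 2: C, bond orders sum to 3 (valence 4) → 1 H
  atom 3: C, bond orders sum to 4 (valence 4) → 0 H
  atom 4: C, bond orders sum to 4 (valence 4) → 0 H
  atom 5: C, bond orders sum to 1 (valence 4) → 3 H
  atom 6: C, bond orders sum to 3 (valence 4) → 1 H
  atom 7: C, bond orders sum to 3 (valence 4) → 1 H
  atom 8: N, bond orders sum to 3 (valence 3) → 0 H
  atom 9: C, bond orders sum to 3 (valence 4) → 1 H
Totals → C:7, H:7, N:1, O:1.

C7H7NO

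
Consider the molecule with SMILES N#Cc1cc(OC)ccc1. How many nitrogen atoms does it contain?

1

Scan the SMILES for N atoms (remember two-letter symbols like Cl and Br are single atoms).
Nitrogen count: 1.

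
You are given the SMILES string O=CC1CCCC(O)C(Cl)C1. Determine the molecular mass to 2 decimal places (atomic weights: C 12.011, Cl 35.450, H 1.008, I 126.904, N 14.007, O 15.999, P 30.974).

176.64 g/mol

First, the molecular formula is C8H13ClO2 (counting implicit H from valence).
  C: 8 × 12.011 = 96.088
  Cl: 1 × 35.450 = 35.450
  H: 13 × 1.008 = 13.104
  O: 2 × 15.999 = 31.998
Sum: 8×12.011 + 1×35.450 + 13×1.008 + 2×15.999 = 176.640 → 176.64 g/mol.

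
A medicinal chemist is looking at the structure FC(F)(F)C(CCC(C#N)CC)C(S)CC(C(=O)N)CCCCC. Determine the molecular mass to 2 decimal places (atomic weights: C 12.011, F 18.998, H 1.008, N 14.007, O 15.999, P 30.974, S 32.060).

First, the molecular formula is C17H29F3N2OS (counting implicit H from valence).
  C: 17 × 12.011 = 204.187
  F: 3 × 18.998 = 56.994
  H: 29 × 1.008 = 29.232
  N: 2 × 14.007 = 28.014
  O: 1 × 15.999 = 15.999
  S: 1 × 32.060 = 32.060
Sum: 17×12.011 + 3×18.998 + 29×1.008 + 2×14.007 + 1×15.999 + 1×32.060 = 366.486 → 366.49 g/mol.

366.49 g/mol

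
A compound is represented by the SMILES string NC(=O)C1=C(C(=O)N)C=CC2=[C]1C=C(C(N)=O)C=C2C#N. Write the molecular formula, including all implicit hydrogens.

Walk through each heavy atom and fill implicit hydrogens from standard valence (C 4, N 3, O 2, S 2, halogen 1):
  atom 1: N, bond orders sum to 1 (valence 3) → 2 H
  atom 2: C, bond orders sum to 4 (valence 4) → 0 H
  atom 3: O, bond orders sum to 2 (valence 2) → 0 H
  atom 4: C, bond orders sum to 4 (valence 4) → 0 H
  atom 5: C, bond orders sum to 4 (valence 4) → 0 H
  atom 6: C, bond orders sum to 4 (valence 4) → 0 H
  atom 7: O, bond orders sum to 2 (valence 2) → 0 H
  atom 8: N, bond orders sum to 1 (valence 3) → 2 H
  atom 9: C, bond orders sum to 3 (valence 4) → 1 H
  atom 10: C, bond orders sum to 3 (valence 4) → 1 H
  atom 11: C, bond orders sum to 4 (valence 4) → 0 H
  atom 12: C with explicit H count 0
  atom 13: C, bond orders sum to 3 (valence 4) → 1 H
  atom 14: C, bond orders sum to 4 (valence 4) → 0 H
  atom 15: C, bond orders sum to 4 (valence 4) → 0 H
  atom 16: N, bond orders sum to 1 (valence 3) → 2 H
  atom 17: O, bond orders sum to 2 (valence 2) → 0 H
  atom 18: C, bond orders sum to 3 (valence 4) → 1 H
  atom 19: C, bond orders sum to 4 (valence 4) → 0 H
  atom 20: C, bond orders sum to 4 (valence 4) → 0 H
  atom 21: N, bond orders sum to 3 (valence 3) → 0 H
Totals → C:14, H:10, N:4, O:3.
In Hill order: C14H10N4O3.

C14H10N4O3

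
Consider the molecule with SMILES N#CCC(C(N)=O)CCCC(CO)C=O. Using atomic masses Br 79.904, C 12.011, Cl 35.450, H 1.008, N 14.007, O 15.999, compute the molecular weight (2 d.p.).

First, the molecular formula is C10H16N2O3 (counting implicit H from valence).
  C: 10 × 12.011 = 120.110
  H: 16 × 1.008 = 16.128
  N: 2 × 14.007 = 28.014
  O: 3 × 15.999 = 47.997
Sum: 10×12.011 + 16×1.008 + 2×14.007 + 3×15.999 = 212.249 → 212.25 g/mol.

212.25 g/mol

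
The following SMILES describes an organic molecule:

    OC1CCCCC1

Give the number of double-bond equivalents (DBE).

Molecular formula: C6H12O.
DoU = (2C + 2 + N − H − X) / 2, where X is the halogen count and O/S are ignored.
    = (2·6 + 2 + 0 − 12 − 0) / 2 = 2 / 2 = 1.

1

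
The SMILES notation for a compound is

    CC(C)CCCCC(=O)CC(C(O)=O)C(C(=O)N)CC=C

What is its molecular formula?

Walk through each heavy atom and fill implicit hydrogens from standard valence (C 4, N 3, O 2, S 2, halogen 1):
  atom 1: C, bond orders sum to 1 (valence 4) → 3 H
  atom 2: C, bond orders sum to 3 (valence 4) → 1 H
  atom 3: C, bond orders sum to 1 (valence 4) → 3 H
  atom 4: C, bond orders sum to 2 (valence 4) → 2 H
  atom 5: C, bond orders sum to 2 (valence 4) → 2 H
  atom 6: C, bond orders sum to 2 (valence 4) → 2 H
  atom 7: C, bond orders sum to 2 (valence 4) → 2 H
  atom 8: C, bond orders sum to 4 (valence 4) → 0 H
  atom 9: O, bond orders sum to 2 (valence 2) → 0 H
  atom 10: C, bond orders sum to 2 (valence 4) → 2 H
  atom 11: C, bond orders sum to 3 (valence 4) → 1 H
  atom 12: C, bond orders sum to 4 (valence 4) → 0 H
  atom 13: O, bond orders sum to 1 (valence 2) → 1 H
  atom 14: O, bond orders sum to 2 (valence 2) → 0 H
  atom 15: C, bond orders sum to 3 (valence 4) → 1 H
  atom 16: C, bond orders sum to 4 (valence 4) → 0 H
  atom 17: O, bond orders sum to 2 (valence 2) → 0 H
  atom 18: N, bond orders sum to 1 (valence 3) → 2 H
  atom 19: C, bond orders sum to 2 (valence 4) → 2 H
  atom 20: C, bond orders sum to 3 (valence 4) → 1 H
  atom 21: C, bond orders sum to 2 (valence 4) → 2 H
Totals → C:16, H:27, N:1, O:4.
In Hill order: C16H27NO4.

C16H27NO4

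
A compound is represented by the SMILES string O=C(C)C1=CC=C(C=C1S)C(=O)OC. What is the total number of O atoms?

3

Scan the SMILES for O atoms (remember two-letter symbols like Cl and Br are single atoms).
Oxygen count: 3.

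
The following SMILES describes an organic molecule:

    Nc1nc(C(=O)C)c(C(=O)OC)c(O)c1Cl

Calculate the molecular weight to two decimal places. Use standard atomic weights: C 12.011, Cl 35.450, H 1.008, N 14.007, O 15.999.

First, the molecular formula is C9H9ClN2O4 (counting implicit H from valence).
  C: 9 × 12.011 = 108.099
  Cl: 1 × 35.450 = 35.450
  H: 9 × 1.008 = 9.072
  N: 2 × 14.007 = 28.014
  O: 4 × 15.999 = 63.996
Sum: 9×12.011 + 1×35.450 + 9×1.008 + 2×14.007 + 4×15.999 = 244.631 → 244.63 g/mol.

244.63 g/mol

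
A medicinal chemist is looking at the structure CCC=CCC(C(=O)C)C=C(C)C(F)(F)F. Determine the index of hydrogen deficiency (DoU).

Molecular formula: C12H17F3O.
DoU = (2C + 2 + N − H − X) / 2, where X is the halogen count and O/S are ignored.
    = (2·12 + 2 + 0 − 17 − 3) / 2 = 6 / 2 = 3.

3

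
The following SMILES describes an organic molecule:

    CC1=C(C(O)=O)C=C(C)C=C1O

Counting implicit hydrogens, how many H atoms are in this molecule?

Walk through each heavy atom and fill implicit hydrogens from standard valence (C 4, N 3, O 2, S 2, halogen 1):
  atom 1: C, bond orders sum to 1 (valence 4) → 3 H
  atom 2: C, bond orders sum to 4 (valence 4) → 0 H
  atom 3: C, bond orders sum to 4 (valence 4) → 0 H
  atom 4: C, bond orders sum to 4 (valence 4) → 0 H
  atom 5: O, bond orders sum to 1 (valence 2) → 1 H
  atom 6: O, bond orders sum to 2 (valence 2) → 0 H
  atom 7: C, bond orders sum to 3 (valence 4) → 1 H
  atom 8: C, bond orders sum to 4 (valence 4) → 0 H
  atom 9: C, bond orders sum to 1 (valence 4) → 3 H
  atom 10: C, bond orders sum to 3 (valence 4) → 1 H
  atom 11: C, bond orders sum to 4 (valence 4) → 0 H
  atom 12: O, bond orders sum to 1 (valence 2) → 1 H
Total hydrogens: 10.

10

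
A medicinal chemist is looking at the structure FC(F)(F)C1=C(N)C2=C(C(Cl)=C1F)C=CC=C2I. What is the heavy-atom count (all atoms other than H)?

18

Every atom symbol written in the SMILES (organic subset) is one heavy atom; implicit H are not written.
Heavy atoms by element → C:11, Cl:1, F:4, I:1, N:1.
Total: 18.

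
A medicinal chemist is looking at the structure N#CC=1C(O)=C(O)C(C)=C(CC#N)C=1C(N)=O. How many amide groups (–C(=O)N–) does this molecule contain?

The amide motif appears at heavy-atom position 15 in the SMILES.
Other groups present: 2 hydroxyl, 2 nitrile.
Amide count: 1.

1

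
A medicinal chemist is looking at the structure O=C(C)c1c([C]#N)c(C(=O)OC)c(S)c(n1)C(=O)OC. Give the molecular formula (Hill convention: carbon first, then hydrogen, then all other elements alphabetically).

Walk through each heavy atom and fill implicit hydrogens from standard valence (C 4, N 3, O 2, S 2, halogen 1); for lowercase aromatic atoms, an aromatic c carries 1 H when it has two neighbours and 0 H with three, and aromatic n carries 0 H:
  atom 1: O, bond orders sum to 2 (valence 2) → 0 H
  atom 2: C, bond orders sum to 4 (valence 4) → 0 H
  atom 3: C, bond orders sum to 1 (valence 4) → 3 H
  atom 4: aromatic c, 3 neighbours → 0 H
  atom 5: aromatic c, 3 neighbours → 0 H
  atom 6: C with explicit H count 0
  atom 7: N, bond orders sum to 3 (valence 3) → 0 H
  atom 8: aromatic c, 3 neighbours → 0 H
  atom 9: C, bond orders sum to 4 (valence 4) → 0 H
  atom 10: O, bond orders sum to 2 (valence 2) → 0 H
  atom 11: O, bond orders sum to 2 (valence 2) → 0 H
  atom 12: C, bond orders sum to 1 (valence 4) → 3 H
  atom 13: aromatic c, 3 neighbours → 0 H
  atom 14: S, bond orders sum to 1 (valence 2) → 1 H
  atom 15: aromatic c, 3 neighbours → 0 H
  atom 16: aromatic n, 2 neighbours → 0 H
  atom 17: C, bond orders sum to 4 (valence 4) → 0 H
  atom 18: O, bond orders sum to 2 (valence 2) → 0 H
  atom 19: O, bond orders sum to 2 (valence 2) → 0 H
  atom 20: C, bond orders sum to 1 (valence 4) → 3 H
Totals → C:12, H:10, N:2, O:5, S:1.

C12H10N2O5S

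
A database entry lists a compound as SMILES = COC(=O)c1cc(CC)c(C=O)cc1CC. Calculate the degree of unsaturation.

Molecular formula: C13H16O3.
DoU = (2C + 2 + N − H − X) / 2, where X is the halogen count and O/S are ignored.
    = (2·13 + 2 + 0 − 16 − 0) / 2 = 12 / 2 = 6.

6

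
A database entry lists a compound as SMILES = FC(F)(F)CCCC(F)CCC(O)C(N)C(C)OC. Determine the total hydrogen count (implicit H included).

23

Walk through each heavy atom and fill implicit hydrogens from standard valence (C 4, N 3, O 2, S 2, halogen 1):
  atom 1: F (halogen, monovalent) → 0 H
  atom 2: C, bond orders sum to 4 (valence 4) → 0 H
  atom 3: F (halogen, monovalent) → 0 H
  atom 4: F (halogen, monovalent) → 0 H
  atom 5: C, bond orders sum to 2 (valence 4) → 2 H
  atom 6: C, bond orders sum to 2 (valence 4) → 2 H
  atom 7: C, bond orders sum to 2 (valence 4) → 2 H
  atom 8: C, bond orders sum to 3 (valence 4) → 1 H
  atom 9: F (halogen, monovalent) → 0 H
  atom 10: C, bond orders sum to 2 (valence 4) → 2 H
  atom 11: C, bond orders sum to 2 (valence 4) → 2 H
  atom 12: C, bond orders sum to 3 (valence 4) → 1 H
  atom 13: O, bond orders sum to 1 (valence 2) → 1 H
  atom 14: C, bond orders sum to 3 (valence 4) → 1 H
  atom 15: N, bond orders sum to 1 (valence 3) → 2 H
  atom 16: C, bond orders sum to 3 (valence 4) → 1 H
  atom 17: C, bond orders sum to 1 (valence 4) → 3 H
  atom 18: O, bond orders sum to 2 (valence 2) → 0 H
  atom 19: C, bond orders sum to 1 (valence 4) → 3 H
Total hydrogens: 23.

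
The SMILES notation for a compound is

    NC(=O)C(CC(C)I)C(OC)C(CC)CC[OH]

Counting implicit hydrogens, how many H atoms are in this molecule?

24

Walk through each heavy atom and fill implicit hydrogens from standard valence (C 4, N 3, O 2, S 2, halogen 1):
  atom 1: N, bond orders sum to 1 (valence 3) → 2 H
  atom 2: C, bond orders sum to 4 (valence 4) → 0 H
  atom 3: O, bond orders sum to 2 (valence 2) → 0 H
  atom 4: C, bond orders sum to 3 (valence 4) → 1 H
  atom 5: C, bond orders sum to 2 (valence 4) → 2 H
  atom 6: C, bond orders sum to 3 (valence 4) → 1 H
  atom 7: C, bond orders sum to 1 (valence 4) → 3 H
  atom 8: I (halogen, monovalent) → 0 H
  atom 9: C, bond orders sum to 3 (valence 4) → 1 H
  atom 10: O, bond orders sum to 2 (valence 2) → 0 H
  atom 11: C, bond orders sum to 1 (valence 4) → 3 H
  atom 12: C, bond orders sum to 3 (valence 4) → 1 H
  atom 13: C, bond orders sum to 2 (valence 4) → 2 H
  atom 14: C, bond orders sum to 1 (valence 4) → 3 H
  atom 15: C, bond orders sum to 2 (valence 4) → 2 H
  atom 16: C, bond orders sum to 2 (valence 4) → 2 H
  atom 17: O with explicit H count 1
Total hydrogens: 24.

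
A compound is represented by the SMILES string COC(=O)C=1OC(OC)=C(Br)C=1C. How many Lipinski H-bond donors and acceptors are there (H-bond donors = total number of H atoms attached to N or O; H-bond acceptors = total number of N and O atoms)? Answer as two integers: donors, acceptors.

Donors: find every N or O and count the H atoms it carries.
  atom 2 (O): bond orders sum to 2 → 0 H
  atom 4 (O): bond orders sum to 2 → 0 H
  atom 6 (O): bond orders sum to 2 → 0 H
  atom 8 (O): bond orders sum to 2 → 0 H
Lipinski HBD = 0.
Acceptors: N atoms = 0, O atoms = 4 → HBA = 4.

0, 4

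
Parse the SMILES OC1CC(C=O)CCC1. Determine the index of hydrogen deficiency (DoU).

Degree of unsaturation = (number of rings) + (number of π bonds).
Ring closures in the SMILES: 1.
π bonds: 1 double bond (each 1 DoU) → 1 DoU from unsaturation.
Total DoU = 1 + 1 = 2.

2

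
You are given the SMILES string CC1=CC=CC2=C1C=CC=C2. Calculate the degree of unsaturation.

Molecular formula: C11H10.
DoU = (2C + 2 + N − H − X) / 2, where X is the halogen count and O/S are ignored.
    = (2·11 + 2 + 0 − 10 − 0) / 2 = 14 / 2 = 7.

7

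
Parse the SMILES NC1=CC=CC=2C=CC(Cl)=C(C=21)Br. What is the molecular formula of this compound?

C10H7BrClN

Walk through each heavy atom and fill implicit hydrogens from standard valence (C 4, N 3, O 2, S 2, halogen 1):
  atom 1: N, bond orders sum to 1 (valence 3) → 2 H
  atom 2: C, bond orders sum to 4 (valence 4) → 0 H
  atom 3: C, bond orders sum to 3 (valence 4) → 1 H
  atom 4: C, bond orders sum to 3 (valence 4) → 1 H
  atom 5: C, bond orders sum to 3 (valence 4) → 1 H
  atom 6: C, bond orders sum to 4 (valence 4) → 0 H
  atom 7: C, bond orders sum to 3 (valence 4) → 1 H
  atom 8: C, bond orders sum to 3 (valence 4) → 1 H
  atom 9: C, bond orders sum to 4 (valence 4) → 0 H
  atom 10: Cl (halogen, monovalent) → 0 H
  atom 11: C, bond orders sum to 4 (valence 4) → 0 H
  atom 12: C, bond orders sum to 4 (valence 4) → 0 H
  atom 13: Br (halogen, monovalent) → 0 H
Totals → C:10, H:7, Br:1, Cl:1, N:1.
In Hill order: C10H7BrClN.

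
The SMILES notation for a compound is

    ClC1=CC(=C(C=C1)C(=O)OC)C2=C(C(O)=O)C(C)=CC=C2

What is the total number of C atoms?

Count every carbon token in the SMILES (each C, including those in ring-closure positions and inside branches).
Carbon count: 16.

16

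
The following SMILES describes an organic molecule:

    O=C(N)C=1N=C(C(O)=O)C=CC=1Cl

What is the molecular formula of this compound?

C7H5ClN2O3

Walk through each heavy atom and fill implicit hydrogens from standard valence (C 4, N 3, O 2, S 2, halogen 1):
  atom 1: O, bond orders sum to 2 (valence 2) → 0 H
  atom 2: C, bond orders sum to 4 (valence 4) → 0 H
  atom 3: N, bond orders sum to 1 (valence 3) → 2 H
  atom 4: C, bond orders sum to 4 (valence 4) → 0 H
  atom 5: N, bond orders sum to 3 (valence 3) → 0 H
  atom 6: C, bond orders sum to 4 (valence 4) → 0 H
  atom 7: C, bond orders sum to 4 (valence 4) → 0 H
  atom 8: O, bond orders sum to 1 (valence 2) → 1 H
  atom 9: O, bond orders sum to 2 (valence 2) → 0 H
  atom 10: C, bond orders sum to 3 (valence 4) → 1 H
  atom 11: C, bond orders sum to 3 (valence 4) → 1 H
  atom 12: C, bond orders sum to 4 (valence 4) → 0 H
  atom 13: Cl (halogen, monovalent) → 0 H
Totals → C:7, H:5, Cl:1, N:2, O:3.
In Hill order: C7H5ClN2O3.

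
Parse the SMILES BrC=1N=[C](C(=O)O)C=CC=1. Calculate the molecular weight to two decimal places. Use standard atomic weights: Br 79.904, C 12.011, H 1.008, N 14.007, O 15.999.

First, the molecular formula is C6H4BrNO2 (counting implicit H from valence).
  Br: 1 × 79.904 = 79.904
  C: 6 × 12.011 = 72.066
  H: 4 × 1.008 = 4.032
  N: 1 × 14.007 = 14.007
  O: 2 × 15.999 = 31.998
Sum: 1×79.904 + 6×12.011 + 4×1.008 + 1×14.007 + 2×15.999 = 202.007 → 202.01 g/mol.

202.01 g/mol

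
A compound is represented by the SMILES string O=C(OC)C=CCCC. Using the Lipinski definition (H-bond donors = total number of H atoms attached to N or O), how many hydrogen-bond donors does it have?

Donors: find every N or O and count the H atoms it carries.
  atom 1 (O): bond orders sum to 2 → 0 H
  atom 3 (O): bond orders sum to 2 → 0 H
Lipinski HBD = 0.

0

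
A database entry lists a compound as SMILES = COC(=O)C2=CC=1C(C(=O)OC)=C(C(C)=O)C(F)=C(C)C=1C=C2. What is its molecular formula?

C17H15FO5

Walk through each heavy atom and fill implicit hydrogens from standard valence (C 4, N 3, O 2, S 2, halogen 1):
  atom 1: C, bond orders sum to 1 (valence 4) → 3 H
  atom 2: O, bond orders sum to 2 (valence 2) → 0 H
  atom 3: C, bond orders sum to 4 (valence 4) → 0 H
  atom 4: O, bond orders sum to 2 (valence 2) → 0 H
  atom 5: C, bond orders sum to 4 (valence 4) → 0 H
  atom 6: C, bond orders sum to 3 (valence 4) → 1 H
  atom 7: C, bond orders sum to 4 (valence 4) → 0 H
  atom 8: C, bond orders sum to 4 (valence 4) → 0 H
  atom 9: C, bond orders sum to 4 (valence 4) → 0 H
  atom 10: O, bond orders sum to 2 (valence 2) → 0 H
  atom 11: O, bond orders sum to 2 (valence 2) → 0 H
  atom 12: C, bond orders sum to 1 (valence 4) → 3 H
  atom 13: C, bond orders sum to 4 (valence 4) → 0 H
  atom 14: C, bond orders sum to 4 (valence 4) → 0 H
  atom 15: C, bond orders sum to 1 (valence 4) → 3 H
  atom 16: O, bond orders sum to 2 (valence 2) → 0 H
  atom 17: C, bond orders sum to 4 (valence 4) → 0 H
  atom 18: F (halogen, monovalent) → 0 H
  atom 19: C, bond orders sum to 4 (valence 4) → 0 H
  atom 20: C, bond orders sum to 1 (valence 4) → 3 H
  atom 21: C, bond orders sum to 4 (valence 4) → 0 H
  atom 22: C, bond orders sum to 3 (valence 4) → 1 H
  atom 23: C, bond orders sum to 3 (valence 4) → 1 H
Totals → C:17, H:15, F:1, O:5.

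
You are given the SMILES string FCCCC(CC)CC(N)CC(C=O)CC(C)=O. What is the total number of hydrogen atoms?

Walk through each heavy atom and fill implicit hydrogens from standard valence (C 4, N 3, O 2, S 2, halogen 1):
  atom 1: F (halogen, monovalent) → 0 H
  atom 2: C, bond orders sum to 2 (valence 4) → 2 H
  atom 3: C, bond orders sum to 2 (valence 4) → 2 H
  atom 4: C, bond orders sum to 2 (valence 4) → 2 H
  atom 5: C, bond orders sum to 3 (valence 4) → 1 H
  atom 6: C, bond orders sum to 2 (valence 4) → 2 H
  atom 7: C, bond orders sum to 1 (valence 4) → 3 H
  atom 8: C, bond orders sum to 2 (valence 4) → 2 H
  atom 9: C, bond orders sum to 3 (valence 4) → 1 H
  atom 10: N, bond orders sum to 1 (valence 3) → 2 H
  atom 11: C, bond orders sum to 2 (valence 4) → 2 H
  atom 12: C, bond orders sum to 3 (valence 4) → 1 H
  atom 13: C, bond orders sum to 3 (valence 4) → 1 H
  atom 14: O, bond orders sum to 2 (valence 2) → 0 H
  atom 15: C, bond orders sum to 2 (valence 4) → 2 H
  atom 16: C, bond orders sum to 4 (valence 4) → 0 H
  atom 17: C, bond orders sum to 1 (valence 4) → 3 H
  atom 18: O, bond orders sum to 2 (valence 2) → 0 H
Total hydrogens: 26.

26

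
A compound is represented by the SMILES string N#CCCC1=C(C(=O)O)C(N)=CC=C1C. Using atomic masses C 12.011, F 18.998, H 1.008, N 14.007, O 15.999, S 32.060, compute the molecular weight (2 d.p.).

204.23 g/mol

First, the molecular formula is C11H12N2O2 (counting implicit H from valence).
  C: 11 × 12.011 = 132.121
  H: 12 × 1.008 = 12.096
  N: 2 × 14.007 = 28.014
  O: 2 × 15.999 = 31.998
Sum: 11×12.011 + 12×1.008 + 2×14.007 + 2×15.999 = 204.229 → 204.23 g/mol.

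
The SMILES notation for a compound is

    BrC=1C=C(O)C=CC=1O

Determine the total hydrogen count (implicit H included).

Walk through each heavy atom and fill implicit hydrogens from standard valence (C 4, N 3, O 2, S 2, halogen 1):
  atom 1: Br (halogen, monovalent) → 0 H
  atom 2: C, bond orders sum to 4 (valence 4) → 0 H
  atom 3: C, bond orders sum to 3 (valence 4) → 1 H
  atom 4: C, bond orders sum to 4 (valence 4) → 0 H
  atom 5: O, bond orders sum to 1 (valence 2) → 1 H
  atom 6: C, bond orders sum to 3 (valence 4) → 1 H
  atom 7: C, bond orders sum to 3 (valence 4) → 1 H
  atom 8: C, bond orders sum to 4 (valence 4) → 0 H
  atom 9: O, bond orders sum to 1 (valence 2) → 1 H
Total hydrogens: 5.

5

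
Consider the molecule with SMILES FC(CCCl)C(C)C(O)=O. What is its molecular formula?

Walk through each heavy atom and fill implicit hydrogens from standard valence (C 4, N 3, O 2, S 2, halogen 1):
  atom 1: F (halogen, monovalent) → 0 H
  atom 2: C, bond orders sum to 3 (valence 4) → 1 H
  atom 3: C, bond orders sum to 2 (valence 4) → 2 H
  atom 4: C, bond orders sum to 2 (valence 4) → 2 H
  atom 5: Cl (halogen, monovalent) → 0 H
  atom 6: C, bond orders sum to 3 (valence 4) → 1 H
  atom 7: C, bond orders sum to 1 (valence 4) → 3 H
  atom 8: C, bond orders sum to 4 (valence 4) → 0 H
  atom 9: O, bond orders sum to 1 (valence 2) → 1 H
  atom 10: O, bond orders sum to 2 (valence 2) → 0 H
Totals → C:6, H:10, Cl:1, F:1, O:2.

C6H10ClFO2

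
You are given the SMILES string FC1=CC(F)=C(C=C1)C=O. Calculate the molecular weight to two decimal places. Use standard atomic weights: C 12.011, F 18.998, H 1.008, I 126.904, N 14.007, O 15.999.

First, the molecular formula is C7H4F2O (counting implicit H from valence).
  C: 7 × 12.011 = 84.077
  F: 2 × 18.998 = 37.996
  H: 4 × 1.008 = 4.032
  O: 1 × 15.999 = 15.999
Sum: 7×12.011 + 2×18.998 + 4×1.008 + 1×15.999 = 142.104 → 142.10 g/mol.

142.10 g/mol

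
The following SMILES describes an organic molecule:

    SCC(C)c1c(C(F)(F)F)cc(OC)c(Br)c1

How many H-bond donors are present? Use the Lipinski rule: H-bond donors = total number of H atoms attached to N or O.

Donors: find every N or O and count the H atoms it carries.
  atom 13 (O): bond orders sum to 2 → 0 H
Lipinski HBD = 0.

0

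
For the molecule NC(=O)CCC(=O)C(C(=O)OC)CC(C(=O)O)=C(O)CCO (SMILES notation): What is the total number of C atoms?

Count every carbon token in the SMILES (each C, including those in ring-closure positions and inside branches).
Carbon count: 13.

13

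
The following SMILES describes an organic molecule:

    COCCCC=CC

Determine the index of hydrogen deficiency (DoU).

Degree of unsaturation = (number of rings) + (number of π bonds).
Ring closures in the SMILES: 0.
π bonds: 1 double bond (each 1 DoU) → 1 DoU from unsaturation.
Total DoU = 0 + 1 = 1.

1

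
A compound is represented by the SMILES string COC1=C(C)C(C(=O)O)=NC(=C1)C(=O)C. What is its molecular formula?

Walk through each heavy atom and fill implicit hydrogens from standard valence (C 4, N 3, O 2, S 2, halogen 1):
  atom 1: C, bond orders sum to 1 (valence 4) → 3 H
  atom 2: O, bond orders sum to 2 (valence 2) → 0 H
  atom 3: C, bond orders sum to 4 (valence 4) → 0 H
  atom 4: C, bond orders sum to 4 (valence 4) → 0 H
  atom 5: C, bond orders sum to 1 (valence 4) → 3 H
  atom 6: C, bond orders sum to 4 (valence 4) → 0 H
  atom 7: C, bond orders sum to 4 (valence 4) → 0 H
  atom 8: O, bond orders sum to 2 (valence 2) → 0 H
  atom 9: O, bond orders sum to 1 (valence 2) → 1 H
  atom 10: N, bond orders sum to 3 (valence 3) → 0 H
  atom 11: C, bond orders sum to 4 (valence 4) → 0 H
  atom 12: C, bond orders sum to 3 (valence 4) → 1 H
  atom 13: C, bond orders sum to 4 (valence 4) → 0 H
  atom 14: O, bond orders sum to 2 (valence 2) → 0 H
  atom 15: C, bond orders sum to 1 (valence 4) → 3 H
Totals → C:10, H:11, N:1, O:4.
In Hill order: C10H11NO4.

C10H11NO4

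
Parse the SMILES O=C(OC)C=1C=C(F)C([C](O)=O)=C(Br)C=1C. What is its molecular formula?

Walk through each heavy atom and fill implicit hydrogens from standard valence (C 4, N 3, O 2, S 2, halogen 1):
  atom 1: O, bond orders sum to 2 (valence 2) → 0 H
  atom 2: C, bond orders sum to 4 (valence 4) → 0 H
  atom 3: O, bond orders sum to 2 (valence 2) → 0 H
  atom 4: C, bond orders sum to 1 (valence 4) → 3 H
  atom 5: C, bond orders sum to 4 (valence 4) → 0 H
  atom 6: C, bond orders sum to 3 (valence 4) → 1 H
  atom 7: C, bond orders sum to 4 (valence 4) → 0 H
  atom 8: F (halogen, monovalent) → 0 H
  atom 9: C, bond orders sum to 4 (valence 4) → 0 H
  atom 10: C with explicit H count 0
  atom 11: O, bond orders sum to 1 (valence 2) → 1 H
  atom 12: O, bond orders sum to 2 (valence 2) → 0 H
  atom 13: C, bond orders sum to 4 (valence 4) → 0 H
  atom 14: Br (halogen, monovalent) → 0 H
  atom 15: C, bond orders sum to 4 (valence 4) → 0 H
  atom 16: C, bond orders sum to 1 (valence 4) → 3 H
Totals → C:10, H:8, Br:1, F:1, O:4.
In Hill order: C10H8BrFO4.

C10H8BrFO4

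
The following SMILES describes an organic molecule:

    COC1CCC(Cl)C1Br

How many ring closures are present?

In SMILES, each pair of matching ring-closure digits denotes one ring-closing bond; the number of such bonds equals the number of independent rings.
Ring-closure bonds here: 1.

1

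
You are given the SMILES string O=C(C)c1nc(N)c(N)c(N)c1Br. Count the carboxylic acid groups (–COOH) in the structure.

0

Scan the SMILES for the carboxylic acid motif — none present.
Groups that are present: 1 ketone, 3 primary amine.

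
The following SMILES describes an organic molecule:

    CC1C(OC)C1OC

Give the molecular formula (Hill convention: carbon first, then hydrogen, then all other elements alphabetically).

C6H12O2

Walk through each heavy atom and fill implicit hydrogens from standard valence (C 4, N 3, O 2, S 2, halogen 1):
  atom 1: C, bond orders sum to 1 (valence 4) → 3 H
  atom 2: C, bond orders sum to 3 (valence 4) → 1 H
  atom 3: C, bond orders sum to 3 (valence 4) → 1 H
  atom 4: O, bond orders sum to 2 (valence 2) → 0 H
  atom 5: C, bond orders sum to 1 (valence 4) → 3 H
  atom 6: C, bond orders sum to 3 (valence 4) → 1 H
  atom 7: O, bond orders sum to 2 (valence 2) → 0 H
  atom 8: C, bond orders sum to 1 (valence 4) → 3 H
Totals → C:6, H:12, O:2.
In Hill order: C6H12O2.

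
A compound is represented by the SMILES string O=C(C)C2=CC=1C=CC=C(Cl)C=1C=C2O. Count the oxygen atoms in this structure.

2

Scan the SMILES for O atoms (remember two-letter symbols like Cl and Br are single atoms).
Oxygen count: 2.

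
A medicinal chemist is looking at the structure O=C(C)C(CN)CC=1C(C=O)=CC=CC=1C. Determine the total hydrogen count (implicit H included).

17

Walk through each heavy atom and fill implicit hydrogens from standard valence (C 4, N 3, O 2, S 2, halogen 1):
  atom 1: O, bond orders sum to 2 (valence 2) → 0 H
  atom 2: C, bond orders sum to 4 (valence 4) → 0 H
  atom 3: C, bond orders sum to 1 (valence 4) → 3 H
  atom 4: C, bond orders sum to 3 (valence 4) → 1 H
  atom 5: C, bond orders sum to 2 (valence 4) → 2 H
  atom 6: N, bond orders sum to 1 (valence 3) → 2 H
  atom 7: C, bond orders sum to 2 (valence 4) → 2 H
  atom 8: C, bond orders sum to 4 (valence 4) → 0 H
  atom 9: C, bond orders sum to 4 (valence 4) → 0 H
  atom 10: C, bond orders sum to 3 (valence 4) → 1 H
  atom 11: O, bond orders sum to 2 (valence 2) → 0 H
  atom 12: C, bond orders sum to 3 (valence 4) → 1 H
  atom 13: C, bond orders sum to 3 (valence 4) → 1 H
  atom 14: C, bond orders sum to 3 (valence 4) → 1 H
  atom 15: C, bond orders sum to 4 (valence 4) → 0 H
  atom 16: C, bond orders sum to 1 (valence 4) → 3 H
Total hydrogens: 17.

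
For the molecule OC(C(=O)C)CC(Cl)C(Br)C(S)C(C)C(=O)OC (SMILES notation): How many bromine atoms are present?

1

Scan the SMILES for Br atoms (remember two-letter symbols like Cl and Br are single atoms).
Bromine count: 1.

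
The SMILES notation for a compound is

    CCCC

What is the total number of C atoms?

Count every carbon token in the SMILES (each C, including those in ring-closure positions and inside branches).
Carbon count: 4.

4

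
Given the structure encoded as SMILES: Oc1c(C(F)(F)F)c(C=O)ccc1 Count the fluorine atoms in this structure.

Scan the SMILES for F atoms (remember two-letter symbols like Cl and Br are single atoms).
Fluorine count: 3.

3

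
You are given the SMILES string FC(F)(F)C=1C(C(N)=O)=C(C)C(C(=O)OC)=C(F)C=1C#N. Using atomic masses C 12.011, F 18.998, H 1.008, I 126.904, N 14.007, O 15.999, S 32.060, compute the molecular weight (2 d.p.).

304.20 g/mol

First, the molecular formula is C12H8F4N2O3 (counting implicit H from valence).
  C: 12 × 12.011 = 144.132
  F: 4 × 18.998 = 75.992
  H: 8 × 1.008 = 8.064
  N: 2 × 14.007 = 28.014
  O: 3 × 15.999 = 47.997
Sum: 12×12.011 + 4×18.998 + 8×1.008 + 2×14.007 + 3×15.999 = 304.199 → 304.20 g/mol.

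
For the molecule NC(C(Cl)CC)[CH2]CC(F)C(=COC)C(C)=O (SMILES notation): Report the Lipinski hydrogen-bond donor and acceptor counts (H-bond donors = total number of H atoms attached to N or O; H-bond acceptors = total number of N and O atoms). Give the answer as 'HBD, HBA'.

Donors: find every N or O and count the H atoms it carries.
  atom 1 (N): bond orders sum to 1 → 2 H
  atom 13 (O): bond orders sum to 2 → 0 H
  atom 17 (O): bond orders sum to 2 → 0 H
Lipinski HBD = 2.
Acceptors: N atoms = 1, O atoms = 2 → HBA = 3.

2, 3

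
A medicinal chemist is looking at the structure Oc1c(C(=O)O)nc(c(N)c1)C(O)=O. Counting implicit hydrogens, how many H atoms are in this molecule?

6

Walk through each heavy atom and fill implicit hydrogens from standard valence (C 4, N 3, O 2, S 2, halogen 1); for lowercase aromatic atoms, an aromatic c carries 1 H when it has two neighbours and 0 H with three, and aromatic n carries 0 H:
  atom 1: O, bond orders sum to 1 (valence 2) → 1 H
  atom 2: aromatic c, 3 neighbours → 0 H
  atom 3: aromatic c, 3 neighbours → 0 H
  atom 4: C, bond orders sum to 4 (valence 4) → 0 H
  atom 5: O, bond orders sum to 2 (valence 2) → 0 H
  atom 6: O, bond orders sum to 1 (valence 2) → 1 H
  atom 7: aromatic n, 2 neighbours → 0 H
  atom 8: aromatic c, 3 neighbours → 0 H
  atom 9: aromatic c, 3 neighbours → 0 H
  atom 10: N, bond orders sum to 1 (valence 3) → 2 H
  atom 11: aromatic c, 2 neighbours → 1 H
  atom 12: C, bond orders sum to 4 (valence 4) → 0 H
  atom 13: O, bond orders sum to 1 (valence 2) → 1 H
  atom 14: O, bond orders sum to 2 (valence 2) → 0 H
Total hydrogens: 6.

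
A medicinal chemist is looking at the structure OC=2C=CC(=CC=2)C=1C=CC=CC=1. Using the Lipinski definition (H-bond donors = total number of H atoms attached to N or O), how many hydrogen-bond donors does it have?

1

Donors: find every N or O and count the H atoms it carries.
  atom 1 (O): bond orders sum to 1 → 1 H
Lipinski HBD = 1.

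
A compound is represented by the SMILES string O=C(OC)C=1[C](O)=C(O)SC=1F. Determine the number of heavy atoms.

12

Every atom symbol written in the SMILES (organic subset) is one heavy atom; implicit H are not written.
Heavy atoms by element → C:6, F:1, O:4, S:1.
Total: 12.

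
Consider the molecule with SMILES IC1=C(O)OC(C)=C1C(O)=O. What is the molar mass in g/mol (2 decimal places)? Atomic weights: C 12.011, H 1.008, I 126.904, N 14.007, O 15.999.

268.01 g/mol

First, the molecular formula is C6H5IO4 (counting implicit H from valence).
  C: 6 × 12.011 = 72.066
  H: 5 × 1.008 = 5.040
  I: 1 × 126.904 = 126.904
  O: 4 × 15.999 = 63.996
Sum: 6×12.011 + 5×1.008 + 1×126.904 + 4×15.999 = 268.006 → 268.01 g/mol.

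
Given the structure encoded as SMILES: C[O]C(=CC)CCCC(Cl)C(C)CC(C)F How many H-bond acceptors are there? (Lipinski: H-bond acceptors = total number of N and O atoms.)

1

N atoms: 0; O atoms: 1.
Lipinski HBA = 0 + 1 = 1.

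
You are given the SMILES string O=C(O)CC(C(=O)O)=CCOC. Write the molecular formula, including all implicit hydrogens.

C7H10O5

Walk through each heavy atom and fill implicit hydrogens from standard valence (C 4, N 3, O 2, S 2, halogen 1):
  atom 1: O, bond orders sum to 2 (valence 2) → 0 H
  atom 2: C, bond orders sum to 4 (valence 4) → 0 H
  atom 3: O, bond orders sum to 1 (valence 2) → 1 H
  atom 4: C, bond orders sum to 2 (valence 4) → 2 H
  atom 5: C, bond orders sum to 4 (valence 4) → 0 H
  atom 6: C, bond orders sum to 4 (valence 4) → 0 H
  atom 7: O, bond orders sum to 2 (valence 2) → 0 H
  atom 8: O, bond orders sum to 1 (valence 2) → 1 H
  atom 9: C, bond orders sum to 3 (valence 4) → 1 H
  atom 10: C, bond orders sum to 2 (valence 4) → 2 H
  atom 11: O, bond orders sum to 2 (valence 2) → 0 H
  atom 12: C, bond orders sum to 1 (valence 4) → 3 H
Totals → C:7, H:10, O:5.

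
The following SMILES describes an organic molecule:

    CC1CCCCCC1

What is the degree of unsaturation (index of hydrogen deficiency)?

Degree of unsaturation = (number of rings) + (number of π bonds).
Ring closures in the SMILES: 1.
π bonds: none → 0 DoU from unsaturation.
Total DoU = 1 + 0 = 1.

1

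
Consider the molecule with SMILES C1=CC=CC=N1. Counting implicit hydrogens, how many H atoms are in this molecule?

Walk through each heavy atom and fill implicit hydrogens from standard valence (C 4, N 3, O 2, S 2, halogen 1):
  atom 1: C, bond orders sum to 3 (valence 4) → 1 H
  atom 2: C, bond orders sum to 3 (valence 4) → 1 H
  atom 3: C, bond orders sum to 3 (valence 4) → 1 H
  atom 4: C, bond orders sum to 3 (valence 4) → 1 H
  atom 5: C, bond orders sum to 3 (valence 4) → 1 H
  atom 6: N, bond orders sum to 3 (valence 3) → 0 H
Total hydrogens: 5.

5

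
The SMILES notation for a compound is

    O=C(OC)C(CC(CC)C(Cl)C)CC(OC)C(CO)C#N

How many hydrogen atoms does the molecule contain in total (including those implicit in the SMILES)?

26

Walk through each heavy atom and fill implicit hydrogens from standard valence (C 4, N 3, O 2, S 2, halogen 1):
  atom 1: O, bond orders sum to 2 (valence 2) → 0 H
  atom 2: C, bond orders sum to 4 (valence 4) → 0 H
  atom 3: O, bond orders sum to 2 (valence 2) → 0 H
  atom 4: C, bond orders sum to 1 (valence 4) → 3 H
  atom 5: C, bond orders sum to 3 (valence 4) → 1 H
  atom 6: C, bond orders sum to 2 (valence 4) → 2 H
  atom 7: C, bond orders sum to 3 (valence 4) → 1 H
  atom 8: C, bond orders sum to 2 (valence 4) → 2 H
  atom 9: C, bond orders sum to 1 (valence 4) → 3 H
  atom 10: C, bond orders sum to 3 (valence 4) → 1 H
  atom 11: Cl (halogen, monovalent) → 0 H
  atom 12: C, bond orders sum to 1 (valence 4) → 3 H
  atom 13: C, bond orders sum to 2 (valence 4) → 2 H
  atom 14: C, bond orders sum to 3 (valence 4) → 1 H
  atom 15: O, bond orders sum to 2 (valence 2) → 0 H
  atom 16: C, bond orders sum to 1 (valence 4) → 3 H
  atom 17: C, bond orders sum to 3 (valence 4) → 1 H
  atom 18: C, bond orders sum to 2 (valence 4) → 2 H
  atom 19: O, bond orders sum to 1 (valence 2) → 1 H
  atom 20: C, bond orders sum to 4 (valence 4) → 0 H
  atom 21: N, bond orders sum to 3 (valence 3) → 0 H
Total hydrogens: 26.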